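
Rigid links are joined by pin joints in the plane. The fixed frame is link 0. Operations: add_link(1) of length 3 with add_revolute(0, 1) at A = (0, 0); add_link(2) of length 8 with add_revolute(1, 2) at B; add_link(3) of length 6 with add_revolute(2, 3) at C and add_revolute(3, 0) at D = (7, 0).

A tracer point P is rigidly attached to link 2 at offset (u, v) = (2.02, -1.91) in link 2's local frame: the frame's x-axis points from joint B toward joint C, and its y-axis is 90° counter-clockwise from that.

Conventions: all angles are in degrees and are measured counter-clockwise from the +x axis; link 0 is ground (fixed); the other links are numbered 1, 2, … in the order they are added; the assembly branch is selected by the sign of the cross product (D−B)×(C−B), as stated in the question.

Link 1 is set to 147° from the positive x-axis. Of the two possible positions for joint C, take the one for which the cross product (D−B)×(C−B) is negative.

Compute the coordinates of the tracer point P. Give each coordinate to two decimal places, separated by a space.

A=(0,0), D=(7.00,0)
B = A + 3.00·(cos147°, sin147°) = (-2.5160, 1.6339)
|BD| = 9.6553
circle(B,8.00) ∩ circle(D,6.00): a=6.2776, h=4.9590
  candidates: C₊=(4.5103,5.4590) cross=47.880; C₋=(2.8319,-4.3159) cross=-47.880
  branch - wants cross < 0 → take C=(2.8319,-4.3159) (cross=-47.880)
ex = (C−B)/|BC| = (0.6685,-0.7437); ey = (0.7437,0.6685)
P = B + 2.02·ex + -1.91·ey = (-2.5862,-1.1452)

-2.59 -1.15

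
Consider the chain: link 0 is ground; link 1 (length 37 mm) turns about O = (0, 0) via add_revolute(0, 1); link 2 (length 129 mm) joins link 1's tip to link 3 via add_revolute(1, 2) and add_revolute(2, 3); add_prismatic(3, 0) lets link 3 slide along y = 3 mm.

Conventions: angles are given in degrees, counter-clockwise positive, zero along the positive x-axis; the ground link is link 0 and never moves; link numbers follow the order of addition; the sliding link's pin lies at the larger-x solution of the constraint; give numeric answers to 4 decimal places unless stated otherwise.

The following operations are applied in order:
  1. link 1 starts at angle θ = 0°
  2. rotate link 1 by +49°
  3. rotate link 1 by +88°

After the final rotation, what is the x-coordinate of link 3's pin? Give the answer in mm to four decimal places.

geometry: r = 37 mm, L = 129 mm, e = 3 mm; θ starts at 0°
rotate link 1 by +49°: θ ← 0° +49° = 49°
rotate link 1 by +88°: θ ← 49° +88° = 137°
crank pin P = (r cos θ, r sin θ) = (-27.060087, 25.233939)
h = r sin θ − e = 25.233939 − 3 = 22.233939
x = r cos θ + √(L² − h²) = -27.060087 + 127.069477 = 100.009390

100.0094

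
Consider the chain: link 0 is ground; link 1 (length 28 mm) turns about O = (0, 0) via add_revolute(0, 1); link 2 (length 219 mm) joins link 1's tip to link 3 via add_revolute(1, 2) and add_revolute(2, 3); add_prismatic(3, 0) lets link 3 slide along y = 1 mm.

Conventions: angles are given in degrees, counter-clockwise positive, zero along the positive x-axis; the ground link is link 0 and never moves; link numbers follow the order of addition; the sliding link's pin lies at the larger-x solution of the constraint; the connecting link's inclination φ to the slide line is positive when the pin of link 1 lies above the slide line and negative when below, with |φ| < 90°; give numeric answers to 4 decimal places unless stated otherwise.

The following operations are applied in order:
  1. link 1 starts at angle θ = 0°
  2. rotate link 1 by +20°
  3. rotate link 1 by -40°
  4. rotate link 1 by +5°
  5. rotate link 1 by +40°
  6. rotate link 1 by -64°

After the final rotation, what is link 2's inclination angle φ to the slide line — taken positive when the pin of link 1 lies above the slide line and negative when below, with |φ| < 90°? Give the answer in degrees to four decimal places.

geometry: r = 28 mm, L = 219 mm, e = 1 mm; θ starts at 0°
rotate link 1 by +20°: θ ← 0° +20° = 20°
rotate link 1 by -40°: θ ← 20° -40° = -20°
rotate link 1 by +5°: θ ← -20° +5° = -15°
rotate link 1 by +40°: θ ← -15° +40° = 25°
rotate link 1 by -64°: θ ← 25° -64° = -39°
h = r sin θ − e = -17.620971 − 1 = -18.620971
sin φ = h / L = -18.620971 / 219 = -0.08502726
φ = arcsin(-0.08502726) = -4.877593°

-4.8776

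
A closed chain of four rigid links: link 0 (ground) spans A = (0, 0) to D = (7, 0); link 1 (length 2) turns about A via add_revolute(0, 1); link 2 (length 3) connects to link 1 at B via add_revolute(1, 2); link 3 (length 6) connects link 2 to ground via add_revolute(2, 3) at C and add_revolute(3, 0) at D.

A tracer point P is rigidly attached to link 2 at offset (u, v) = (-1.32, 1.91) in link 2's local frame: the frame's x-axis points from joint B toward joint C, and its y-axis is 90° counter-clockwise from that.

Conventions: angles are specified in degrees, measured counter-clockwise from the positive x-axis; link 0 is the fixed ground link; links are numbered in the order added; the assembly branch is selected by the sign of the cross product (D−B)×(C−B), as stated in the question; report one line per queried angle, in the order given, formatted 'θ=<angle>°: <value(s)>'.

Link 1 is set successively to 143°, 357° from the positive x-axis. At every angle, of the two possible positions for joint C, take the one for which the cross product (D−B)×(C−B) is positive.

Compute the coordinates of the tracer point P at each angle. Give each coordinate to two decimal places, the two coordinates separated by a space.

A=(0,0), D=(7.00,0)
θ=143°: B = A + 2.00·(cos143°, sin143°) = (-1.5973, 1.2036)
θ=143°: |BD| = 8.6811
θ=143°: circle(B,3.00) ∩ circle(D,6.00): a=2.7855, h=1.1141
θ=143°:   candidates: C₊=(1.3158,1.9208) cross=9.672; C₋=(1.0068,-0.2859) cross=-9.672
θ=143°:   branch + wants cross > 0 → take C=(1.3158,1.9208) (cross=9.672)
θ=143°: ex = (C−B)/|BC| = (0.9710,0.2390); ey = (-0.2390,0.9710)
θ=143°: P = B + -1.32·ex + 1.91·ey = (-3.3356,2.7427)
θ=357°: B = A + 2.00·(cos357°, sin357°) = (1.9973, -0.1047)
θ=357°: |BD| = 5.0038
θ=357°: circle(B,3.00) ∩ circle(D,6.00): a=-0.1960, h=2.9936
θ=357°:   candidates: C₊=(1.7387,2.8842) cross=14.979; C₋=(1.8639,-3.1017) cross=-14.979
θ=357°:   branch + wants cross > 0 → take C=(1.7387,2.8842) (cross=14.979)
θ=357°: ex = (C−B)/|BC| = (-0.0862,0.9963); ey = (-0.9963,-0.0862)
θ=357°: P = B + -1.32·ex + 1.91·ey = (0.2081,-1.5844)

θ=143°: -3.34 2.74
θ=357°: 0.21 -1.58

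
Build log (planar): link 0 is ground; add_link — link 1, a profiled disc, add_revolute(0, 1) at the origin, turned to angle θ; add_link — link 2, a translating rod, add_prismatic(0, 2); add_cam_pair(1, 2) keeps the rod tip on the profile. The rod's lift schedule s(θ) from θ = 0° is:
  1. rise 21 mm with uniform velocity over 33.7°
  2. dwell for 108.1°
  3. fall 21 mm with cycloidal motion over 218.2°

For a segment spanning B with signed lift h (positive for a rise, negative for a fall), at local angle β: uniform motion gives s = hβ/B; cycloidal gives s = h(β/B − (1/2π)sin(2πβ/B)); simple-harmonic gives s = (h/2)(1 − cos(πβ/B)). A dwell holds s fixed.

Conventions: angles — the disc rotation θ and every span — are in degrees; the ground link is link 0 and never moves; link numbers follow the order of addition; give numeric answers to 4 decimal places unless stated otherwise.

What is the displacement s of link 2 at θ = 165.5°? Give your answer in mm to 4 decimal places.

seg 1 [0°–33.7°] uniform, h=21: full span → s += 21 → s = 21.0000
seg 2 [33.7°–141.8°] dwell: s stays 21.0000
seg 3 [141.8°–360°] cycloidal, h=-21: θ=165.5° here. β=23.7, B=218.2. -21·(0.1086 − sin(2π·0.1086)/(2π)) = -0.1730 → s = 20.8270

20.8270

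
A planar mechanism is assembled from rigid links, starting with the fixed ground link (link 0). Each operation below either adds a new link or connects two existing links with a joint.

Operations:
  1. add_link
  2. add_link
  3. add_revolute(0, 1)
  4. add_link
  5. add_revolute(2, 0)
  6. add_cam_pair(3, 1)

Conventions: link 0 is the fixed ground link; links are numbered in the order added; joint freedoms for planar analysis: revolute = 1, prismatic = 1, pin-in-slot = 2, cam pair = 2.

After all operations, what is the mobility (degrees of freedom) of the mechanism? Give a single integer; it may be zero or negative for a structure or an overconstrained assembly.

link 0 = ground. State L|J1|J2 = 1|0|0
+link1  2|0|0
+link2  3|0|0
R(0,1) f=1→J1  3|1|0
+link3  4|1|0
R(2,0) f=1→J1  4|2|0
C(3,1) f=2→J2  4|2|1
M = 3(4−1)−2·2−1 = 9−4−1 = 4

M = 4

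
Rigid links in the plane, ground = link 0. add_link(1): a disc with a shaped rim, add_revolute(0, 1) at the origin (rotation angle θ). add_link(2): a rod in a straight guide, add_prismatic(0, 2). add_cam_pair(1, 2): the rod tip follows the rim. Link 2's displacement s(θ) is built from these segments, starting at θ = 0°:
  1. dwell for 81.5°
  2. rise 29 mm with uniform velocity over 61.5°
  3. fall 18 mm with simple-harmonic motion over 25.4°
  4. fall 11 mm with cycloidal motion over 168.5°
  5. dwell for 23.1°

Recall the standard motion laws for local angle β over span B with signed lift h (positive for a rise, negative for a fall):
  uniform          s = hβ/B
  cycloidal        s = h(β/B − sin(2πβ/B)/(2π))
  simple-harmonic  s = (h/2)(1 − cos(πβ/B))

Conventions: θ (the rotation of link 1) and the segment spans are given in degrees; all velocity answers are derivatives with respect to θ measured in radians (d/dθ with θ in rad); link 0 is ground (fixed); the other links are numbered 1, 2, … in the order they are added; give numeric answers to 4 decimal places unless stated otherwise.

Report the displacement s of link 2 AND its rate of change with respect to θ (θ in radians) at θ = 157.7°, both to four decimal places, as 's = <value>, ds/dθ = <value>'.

segment 1 (0° to 81.5°, dwell): s unchanged at 0.0000
segment 2 (81.5° to 143°, uniform, h = 29) is passed completely: s = 0.0000 + (29) = 29.0000
θ = 157.7° falls in segment 3 (143° to 168.4°, simple-harmonic, h = -18): β = 157.7 − 143 = 14.7°, B = 25.4°; Δs = -18/2·(1 − cos(π·0.5787)) = -11.2037; s = 29.0000 − 11.2037 = 17.7963
velocity in seg [143°–168.4°] (simple-harmonic), θ in radians: β = 14.7° = 0.2566 rad, B = 25.4° = 0.4433 rad; ds/dθ = (πh/(2B)) sin(πβ/B) = (π·(-18)/(2·0.4433)) sin(π·0.5787) = -61.838070 mm/rad

s = 17.7963, ds/dθ = -61.8381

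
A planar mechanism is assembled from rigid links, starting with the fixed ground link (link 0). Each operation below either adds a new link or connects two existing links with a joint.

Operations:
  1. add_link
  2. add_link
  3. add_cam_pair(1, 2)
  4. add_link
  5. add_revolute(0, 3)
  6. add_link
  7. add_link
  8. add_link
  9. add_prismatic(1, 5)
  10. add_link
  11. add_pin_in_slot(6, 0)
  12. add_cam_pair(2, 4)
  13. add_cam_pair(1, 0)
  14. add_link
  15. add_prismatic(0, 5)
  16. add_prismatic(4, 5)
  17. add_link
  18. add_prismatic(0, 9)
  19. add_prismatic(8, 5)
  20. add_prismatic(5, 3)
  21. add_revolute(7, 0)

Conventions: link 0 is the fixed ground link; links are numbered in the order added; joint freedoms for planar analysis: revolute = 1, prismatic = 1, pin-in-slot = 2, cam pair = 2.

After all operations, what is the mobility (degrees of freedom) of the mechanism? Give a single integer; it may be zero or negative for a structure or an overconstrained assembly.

link 0 = ground. State L|J1|J2 = 1|0|0
+link1  2|0|0
+link2  3|0|0
C(1,2) f=2→J2  3|0|1
+link3  4|0|1
R(0,3) f=1→J1  4|1|1
+link4  5|1|1
+link5  6|1|1
+link6  7|1|1
P(1,5) f=1→J1  7|2|1
+link7  8|2|1
PS(6,0) f=2→J2  8|2|2
C(2,4) f=2→J2  8|2|3
C(1,0) f=2→J2  8|2|4
+link8  9|2|4
P(0,5) f=1→J1  9|3|4
P(4,5) f=1→J1  9|4|4
+link9  10|4|4
P(0,9) f=1→J1  10|5|4
P(8,5) f=1→J1  10|6|4
P(5,3) f=1→J1  10|7|4
R(7,0) f=1→J1  10|8|4
M = 3(10−1)−2·8−4 = 27−16−4 = 7

M = 7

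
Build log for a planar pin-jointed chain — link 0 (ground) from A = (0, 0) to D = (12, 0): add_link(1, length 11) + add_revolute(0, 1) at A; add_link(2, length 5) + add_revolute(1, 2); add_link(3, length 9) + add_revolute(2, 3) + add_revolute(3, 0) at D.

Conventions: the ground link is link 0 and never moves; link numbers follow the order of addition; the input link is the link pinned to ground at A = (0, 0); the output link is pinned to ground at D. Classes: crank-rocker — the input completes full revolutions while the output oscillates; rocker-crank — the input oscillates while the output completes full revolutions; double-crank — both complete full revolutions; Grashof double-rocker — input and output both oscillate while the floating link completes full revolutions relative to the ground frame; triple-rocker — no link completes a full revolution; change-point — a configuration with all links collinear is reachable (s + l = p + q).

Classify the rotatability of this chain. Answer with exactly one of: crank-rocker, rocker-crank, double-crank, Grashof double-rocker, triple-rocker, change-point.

lengths: ground=12, input=11, coupler=5, output=9
sorted: s=5 (shortest), l=12 (longest), p+q=20
s + l = 17 vs p + q = 20
s + l < p + q (Grashof) with shortest = coupler link → Grashof double-rocker

Grashof double-rocker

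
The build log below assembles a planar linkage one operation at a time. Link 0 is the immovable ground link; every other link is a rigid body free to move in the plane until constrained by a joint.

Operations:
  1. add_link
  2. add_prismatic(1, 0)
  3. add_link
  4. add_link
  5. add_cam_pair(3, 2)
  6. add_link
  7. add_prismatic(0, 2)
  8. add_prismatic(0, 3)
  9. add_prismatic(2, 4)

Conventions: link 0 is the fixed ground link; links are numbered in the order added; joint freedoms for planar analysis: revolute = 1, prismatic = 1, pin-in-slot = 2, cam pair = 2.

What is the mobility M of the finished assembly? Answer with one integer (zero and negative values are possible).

link 0 = ground. State L|J1|J2 = 1|0|0
+link1  2|0|0
P(1,0) f=1→J1  2|1|0
+link2  3|1|0
+link3  4|1|0
C(3,2) f=2→J2  4|1|1
+link4  5|1|1
P(0,2) f=1→J1  5|2|1
P(0,3) f=1→J1  5|3|1
P(2,4) f=1→J1  5|4|1
M = 3(5−1)−2·4−1 = 12−8−1 = 3

M = 3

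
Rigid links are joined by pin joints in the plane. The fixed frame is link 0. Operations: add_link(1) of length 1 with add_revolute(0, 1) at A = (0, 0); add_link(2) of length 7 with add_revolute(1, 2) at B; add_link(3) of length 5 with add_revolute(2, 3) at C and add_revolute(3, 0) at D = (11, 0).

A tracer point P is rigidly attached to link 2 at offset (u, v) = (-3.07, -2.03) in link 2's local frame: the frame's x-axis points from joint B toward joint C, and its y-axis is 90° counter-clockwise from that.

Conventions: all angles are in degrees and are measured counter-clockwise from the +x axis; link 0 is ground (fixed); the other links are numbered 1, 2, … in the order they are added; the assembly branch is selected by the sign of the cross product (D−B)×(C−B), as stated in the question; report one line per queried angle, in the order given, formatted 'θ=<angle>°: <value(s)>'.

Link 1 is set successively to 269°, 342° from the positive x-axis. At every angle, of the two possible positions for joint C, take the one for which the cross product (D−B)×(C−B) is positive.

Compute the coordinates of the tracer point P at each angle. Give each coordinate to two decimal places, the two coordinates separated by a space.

A=(0,0), D=(11.00,0)
θ=269°: B = A + 1.00·(cos269°, sin269°) = (-0.0175, -0.9998)
θ=269°: |BD| = 11.0627
θ=269°: circle(B,7.00) ∩ circle(D,5.00): a=6.6161, h=2.2863
θ=269°:   candidates: C₊=(6.3649,1.8751) cross=25.293; C₋=(6.7782,-2.6789) cross=-25.293
θ=269°:   branch + wants cross > 0 → take C=(6.3649,1.8751) (cross=25.293)
θ=269°: ex = (C−B)/|BC| = (0.9118,0.4107); ey = (-0.4107,0.9118)
θ=269°: P = B + -3.07·ex + -2.03·ey = (-1.9828,-4.1116)
θ=342°: B = A + 1.00·(cos342°, sin342°) = (0.9511, -0.3090)
θ=342°: |BD| = 10.0537
θ=342°: circle(B,7.00) ∩ circle(D,5.00): a=6.2204, h=3.2103
θ=342°:   candidates: C₊=(7.0699,3.0910) cross=32.276; C₋=(7.2672,-3.3266) cross=-32.276
θ=342°:   branch + wants cross > 0 → take C=(7.0699,3.0910) (cross=32.276)
θ=342°: ex = (C−B)/|BC| = (0.8741,0.4857); ey = (-0.4857,0.8741)
θ=342°: P = B + -3.07·ex + -2.03·ey = (-0.7465,-3.5746)

θ=269°: -1.98 -4.11
θ=342°: -0.75 -3.57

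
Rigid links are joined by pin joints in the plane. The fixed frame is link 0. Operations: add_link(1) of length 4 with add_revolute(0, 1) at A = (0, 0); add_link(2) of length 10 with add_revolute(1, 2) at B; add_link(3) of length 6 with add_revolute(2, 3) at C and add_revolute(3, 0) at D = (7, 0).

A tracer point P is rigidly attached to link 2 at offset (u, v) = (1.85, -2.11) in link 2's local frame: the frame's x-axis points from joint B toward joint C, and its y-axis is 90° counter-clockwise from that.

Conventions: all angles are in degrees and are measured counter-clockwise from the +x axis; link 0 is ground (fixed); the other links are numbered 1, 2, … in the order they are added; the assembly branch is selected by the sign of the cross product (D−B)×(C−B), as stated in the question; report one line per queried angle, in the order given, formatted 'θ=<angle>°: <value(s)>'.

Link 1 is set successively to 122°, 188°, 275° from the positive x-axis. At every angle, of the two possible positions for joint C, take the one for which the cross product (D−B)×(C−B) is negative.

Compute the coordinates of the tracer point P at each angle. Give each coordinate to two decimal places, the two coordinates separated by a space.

A=(0,0), D=(7.00,0)
θ=122°: B = A + 4.00·(cos122°, sin122°) = (-2.1197, 3.3922)
θ=122°: |BD| = 9.7301
θ=122°: circle(B,10.00) ∩ circle(D,6.00): a=8.1538, h=5.7892
θ=122°:   candidates: C₊=(7.5409,5.9756) cross=56.330; C₋=(3.5043,-4.8765) cross=-56.330
θ=122°:   branch - wants cross < 0 → take C=(3.5043,-4.8765) (cross=-56.330)
θ=122°: ex = (C−B)/|BC| = (0.5624,-0.8269); ey = (0.8269,0.5624)
θ=122°: P = B + 1.85·ex + -2.11·ey = (-2.8239,0.6758)
θ=188°: B = A + 4.00·(cos188°, sin188°) = (-3.9611, -0.5567)
θ=188°: |BD| = 10.9752
θ=188°: circle(B,10.00) ∩ circle(D,6.00): a=8.4033, h=5.4208
θ=188°:   candidates: C₊=(4.1564,5.2834) cross=59.494; C₋=(4.7063,-5.5443) cross=-59.494
θ=188°:   branch - wants cross < 0 → take C=(4.7063,-5.5443) (cross=-59.494)
θ=188°: ex = (C−B)/|BC| = (0.8667,-0.4988); ey = (0.4988,0.8667)
θ=188°: P = B + 1.85·ex + -2.11·ey = (-3.4100,-3.3082)
θ=275°: B = A + 4.00·(cos275°, sin275°) = (0.3486, -3.9848)
θ=275°: |BD| = 7.7537
θ=275°: circle(B,10.00) ∩ circle(D,6.00): a=8.0039, h=5.9948
θ=275°:   candidates: C₊=(4.1338,5.2712) cross=46.481; C₋=(10.2955,-5.0139) cross=-46.481
θ=275°:   branch - wants cross < 0 → take C=(10.2955,-5.0139) (cross=-46.481)
θ=275°: ex = (C−B)/|BC| = (0.9947,-0.1029); ey = (0.1029,0.9947)
θ=275°: P = B + 1.85·ex + -2.11·ey = (1.9716,-6.2740)

θ=122°: -2.82 0.68
θ=188°: -3.41 -3.31
θ=275°: 1.97 -6.27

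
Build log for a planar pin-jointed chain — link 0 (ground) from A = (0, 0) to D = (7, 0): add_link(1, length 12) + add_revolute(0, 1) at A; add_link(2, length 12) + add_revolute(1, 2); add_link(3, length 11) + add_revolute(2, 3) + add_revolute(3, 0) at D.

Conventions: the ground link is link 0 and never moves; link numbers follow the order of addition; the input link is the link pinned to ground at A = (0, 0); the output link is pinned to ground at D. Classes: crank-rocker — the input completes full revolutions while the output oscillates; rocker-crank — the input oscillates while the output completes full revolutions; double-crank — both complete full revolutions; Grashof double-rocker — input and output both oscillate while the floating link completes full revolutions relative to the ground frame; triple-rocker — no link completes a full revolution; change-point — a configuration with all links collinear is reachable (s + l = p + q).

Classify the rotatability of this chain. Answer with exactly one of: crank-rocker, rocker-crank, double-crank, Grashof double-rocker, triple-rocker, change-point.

lengths: ground=7, input=12, coupler=12, output=11
sorted: s=7 (shortest), l=12 (longest), p+q=23
s + l = 19 vs p + q = 23
s + l < p + q (Grashof) with shortest = ground link → double-crank

double-crank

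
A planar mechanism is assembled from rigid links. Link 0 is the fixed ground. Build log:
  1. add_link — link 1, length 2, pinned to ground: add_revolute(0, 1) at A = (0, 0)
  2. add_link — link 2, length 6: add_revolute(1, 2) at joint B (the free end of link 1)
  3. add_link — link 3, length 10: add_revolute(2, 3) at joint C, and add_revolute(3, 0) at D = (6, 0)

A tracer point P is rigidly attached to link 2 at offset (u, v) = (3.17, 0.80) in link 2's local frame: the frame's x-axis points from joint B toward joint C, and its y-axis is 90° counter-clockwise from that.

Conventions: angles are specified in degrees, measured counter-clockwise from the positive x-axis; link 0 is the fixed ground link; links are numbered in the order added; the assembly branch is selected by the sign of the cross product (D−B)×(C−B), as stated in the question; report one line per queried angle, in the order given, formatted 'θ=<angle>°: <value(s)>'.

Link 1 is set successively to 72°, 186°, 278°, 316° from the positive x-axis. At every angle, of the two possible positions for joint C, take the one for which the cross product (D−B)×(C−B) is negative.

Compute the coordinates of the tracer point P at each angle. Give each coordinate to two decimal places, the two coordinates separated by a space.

A=(0,0), D=(6.00,0)
θ=72°: B = A + 2.00·(cos72°, sin72°) = (0.6180, 1.9021)
θ=72°: |BD| = 5.7082
θ=72°: circle(B,6.00) ∩ circle(D,10.00): a=-2.7519, h=5.3317
θ=72°:   candidates: C₊=(-0.1999,7.8461) cross=30.435; C₋=(-3.7532,-2.2079) cross=-30.435
θ=72°:   branch - wants cross < 0 → take C=(-3.7532,-2.2079) (cross=-30.435)
θ=72°: ex = (C−B)/|BC| = (-0.7285,-0.6850); ey = (0.6850,-0.7285)
θ=72°: P = B + 3.17·ex + 0.80·ey = (-1.1434,-0.8522)
θ=186°: B = A + 2.00·(cos186°, sin186°) = (-1.9890, -0.2091)
θ=186°: |BD| = 7.9918
θ=186°: circle(B,6.00) ∩ circle(D,10.00): a=-0.0082, h=6.0000
θ=186°:   candidates: C₊=(-2.1542,5.7887) cross=47.951; C₋=(-1.8403,-6.2072) cross=-47.951
θ=186°:   branch - wants cross < 0 → take C=(-1.8403,-6.2072) (cross=-47.951)
θ=186°: ex = (C−B)/|BC| = (0.0248,-0.9997); ey = (0.9997,0.0248)
θ=186°: P = B + 3.17·ex + 0.80·ey = (-1.1107,-3.3583)
θ=278°: B = A + 2.00·(cos278°, sin278°) = (0.2783, -1.9805)
θ=278°: |BD| = 6.0547
θ=278°: circle(B,6.00) ∩ circle(D,10.00): a=-2.2577, h=5.5590
θ=278°:   candidates: C₊=(-3.6736,2.5341) cross=33.658; C₋=(-0.0368,-7.9723) cross=-33.658
θ=278°:   branch - wants cross < 0 → take C=(-0.0368,-7.9723) (cross=-33.658)
θ=278°: ex = (C−B)/|BC| = (-0.0525,-0.9986); ey = (0.9986,-0.0525)
θ=278°: P = B + 3.17·ex + 0.80·ey = (0.9107,-5.1882)
θ=316°: B = A + 2.00·(cos316°, sin316°) = (1.4387, -1.3893)
θ=316°: |BD| = 4.7682
θ=316°: circle(B,6.00) ∩ circle(D,10.00): a=-4.3270, h=4.1566
θ=316°:   candidates: C₊=(-3.9117,1.3261) cross=19.819; C₋=(-1.4895,-6.6263) cross=-19.819
θ=316°:   branch - wants cross < 0 → take C=(-1.4895,-6.6263) (cross=-19.819)
θ=316°: ex = (C−B)/|BC| = (-0.4880,-0.8728); ey = (0.8728,-0.4880)
θ=316°: P = B + 3.17·ex + 0.80·ey = (0.5899,-4.5466)

θ=72°: -1.14 -0.85
θ=186°: -1.11 -3.36
θ=278°: 0.91 -5.19
θ=316°: 0.59 -4.55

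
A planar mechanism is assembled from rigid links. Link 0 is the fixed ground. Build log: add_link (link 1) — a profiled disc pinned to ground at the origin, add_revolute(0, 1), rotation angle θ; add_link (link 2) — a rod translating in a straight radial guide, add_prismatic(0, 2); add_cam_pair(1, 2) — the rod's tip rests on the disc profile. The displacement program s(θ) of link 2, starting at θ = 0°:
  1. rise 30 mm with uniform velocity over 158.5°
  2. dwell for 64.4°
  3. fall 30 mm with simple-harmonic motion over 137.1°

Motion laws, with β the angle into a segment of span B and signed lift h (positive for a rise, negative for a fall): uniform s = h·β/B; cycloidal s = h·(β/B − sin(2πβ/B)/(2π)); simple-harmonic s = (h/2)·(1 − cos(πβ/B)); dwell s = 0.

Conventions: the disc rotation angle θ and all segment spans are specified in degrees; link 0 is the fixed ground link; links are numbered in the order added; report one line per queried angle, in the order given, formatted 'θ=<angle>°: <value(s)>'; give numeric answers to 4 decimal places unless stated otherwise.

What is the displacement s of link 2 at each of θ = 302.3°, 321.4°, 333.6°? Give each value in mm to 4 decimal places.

seg 1 [0°–158.5°] uniform, h=30: full span → s += 30 → s = 30.0000
seg 2 [158.5°–222.9°] dwell: s stays 30.0000
seg 3 [222.9°–360°] simple-harmonic, h=-30: θ=302.3° here. β=79.4, B=137.1. -30/2·(1 − cos(π·0.5791)) = -18.6911 → s = 11.3089
seg 3 [222.9°–360°] simple-harmonic, h=-30: θ=321.4° here. β=98.5, B=137.1. -30/2·(1 − cos(π·0.7185)) = -24.5051 → s = 5.4949
seg 3 [222.9°–360°] simple-harmonic, h=-30: θ=333.6° here. β=110.7, B=137.1. -30/2·(1 − cos(π·0.8074)) = -27.3380 → s = 2.6620

θ=302.3°: 11.3089
θ=321.4°: 5.4949
θ=333.6°: 2.6620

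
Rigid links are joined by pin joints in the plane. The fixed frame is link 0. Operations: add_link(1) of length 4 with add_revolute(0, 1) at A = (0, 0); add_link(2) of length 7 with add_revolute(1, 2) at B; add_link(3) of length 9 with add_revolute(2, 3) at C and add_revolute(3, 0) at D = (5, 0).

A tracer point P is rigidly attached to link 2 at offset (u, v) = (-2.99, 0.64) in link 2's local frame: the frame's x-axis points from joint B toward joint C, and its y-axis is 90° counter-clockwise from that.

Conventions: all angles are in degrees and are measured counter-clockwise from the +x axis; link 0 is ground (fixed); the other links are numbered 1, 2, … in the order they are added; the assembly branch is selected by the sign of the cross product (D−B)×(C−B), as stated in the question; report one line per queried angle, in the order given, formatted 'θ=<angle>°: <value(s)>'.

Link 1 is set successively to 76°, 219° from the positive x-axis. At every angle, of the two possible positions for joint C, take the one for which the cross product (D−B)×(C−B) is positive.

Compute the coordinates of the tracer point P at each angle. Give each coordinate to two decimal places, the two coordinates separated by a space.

A=(0,0), D=(5.00,0)
θ=76°: B = A + 4.00·(cos76°, sin76°) = (0.9677, 3.8812)
θ=76°: |BD| = 5.5967
θ=76°: circle(B,7.00) ∩ circle(D,9.00): a=-0.0605, h=6.9997
θ=76°:   candidates: C₊=(5.7783,8.9663) cross=39.175; C₋=(-3.9300,-1.1201) cross=-39.175
θ=76°:   branch + wants cross > 0 → take C=(5.7783,8.9663) (cross=39.175)
θ=76°: ex = (C−B)/|BC| = (0.6872,0.7264); ey = (-0.7264,0.6872)
θ=76°: P = B + -2.99·ex + 0.64·ey = (-1.5520,2.1489)
θ=219°: B = A + 4.00·(cos219°, sin219°) = (-3.1086, -2.5173)
θ=219°: |BD| = 8.4903
θ=219°: circle(B,7.00) ∩ circle(D,9.00): a=2.3607, h=6.5899
θ=219°:   candidates: C₊=(-2.8079,4.4763) cross=55.951; C₋=(1.0998,-8.1110) cross=-55.951
θ=219°:   branch + wants cross > 0 → take C=(-2.8079,4.4763) (cross=55.951)
θ=219°: ex = (C−B)/|BC| = (0.0430,0.9991); ey = (-0.9991,0.0430)
θ=219°: P = B + -2.99·ex + 0.64·ey = (-3.8764,-5.4770)

θ=76°: -1.55 2.15
θ=219°: -3.88 -5.48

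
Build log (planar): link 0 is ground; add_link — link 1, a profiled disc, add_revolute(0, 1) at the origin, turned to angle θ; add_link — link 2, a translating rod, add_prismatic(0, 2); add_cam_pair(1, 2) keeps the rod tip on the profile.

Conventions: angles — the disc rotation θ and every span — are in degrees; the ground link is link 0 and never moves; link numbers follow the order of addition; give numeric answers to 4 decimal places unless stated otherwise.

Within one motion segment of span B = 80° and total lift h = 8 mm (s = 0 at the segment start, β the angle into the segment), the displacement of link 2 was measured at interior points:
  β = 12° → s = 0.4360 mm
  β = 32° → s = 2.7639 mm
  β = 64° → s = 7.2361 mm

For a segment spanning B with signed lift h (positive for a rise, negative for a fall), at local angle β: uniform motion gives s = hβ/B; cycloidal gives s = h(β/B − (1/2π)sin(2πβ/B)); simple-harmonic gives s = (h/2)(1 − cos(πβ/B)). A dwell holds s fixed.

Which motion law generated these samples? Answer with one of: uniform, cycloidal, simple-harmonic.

candidates at β/B = r: uniform s = h·r (linear in β); cycloidal s = h·(r − sin(2πr)/(2π)); simple-harmonic s = (h/2)(1 − cos(πr))
β=12°: printed 0.4360 | uniform 1.2000, cycloidal 0.1699, simple-harmonic 0.4360
β=32°: printed 2.7639 | uniform 3.2000, cycloidal 2.4516, simple-harmonic 2.7639
β=64°: printed 7.2361 | uniform 6.4000, cycloidal 7.6109, simple-harmonic 7.2361
only one law matches every sample → simple-harmonic

simple-harmonic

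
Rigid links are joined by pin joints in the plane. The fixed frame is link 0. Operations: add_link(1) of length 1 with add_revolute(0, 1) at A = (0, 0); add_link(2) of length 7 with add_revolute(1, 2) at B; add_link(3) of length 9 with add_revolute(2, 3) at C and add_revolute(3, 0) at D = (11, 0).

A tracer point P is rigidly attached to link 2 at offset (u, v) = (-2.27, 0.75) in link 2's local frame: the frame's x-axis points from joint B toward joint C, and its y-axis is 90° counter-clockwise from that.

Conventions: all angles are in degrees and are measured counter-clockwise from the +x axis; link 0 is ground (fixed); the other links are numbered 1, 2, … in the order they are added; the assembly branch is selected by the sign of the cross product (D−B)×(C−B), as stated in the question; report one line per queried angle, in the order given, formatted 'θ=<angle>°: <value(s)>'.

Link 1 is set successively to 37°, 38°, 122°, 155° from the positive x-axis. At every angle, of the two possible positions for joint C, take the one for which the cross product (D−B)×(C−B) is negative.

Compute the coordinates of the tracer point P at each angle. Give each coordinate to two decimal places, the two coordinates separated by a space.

A=(0,0), D=(11.00,0)
θ=37°: B = A + 1.00·(cos37°, sin37°) = (0.7986, 0.6018)
θ=37°: |BD| = 10.2191
θ=37°: circle(B,7.00) ∩ circle(D,9.00): a=3.5439, h=6.0366
θ=37°:   candidates: C₊=(4.6918,6.4193) cross=61.689; C₋=(3.9808,-5.6331) cross=-61.689
θ=37°:   branch - wants cross < 0 → take C=(3.9808,-5.6331) (cross=-61.689)
θ=37°: ex = (C−B)/|BC| = (0.4546,-0.8907); ey = (0.8907,0.4546)
θ=37°: P = B + -2.27·ex + 0.75·ey = (0.4347,2.9646)
θ=38°: B = A + 1.00·(cos38°, sin38°) = (0.7880, 0.6157)
θ=38°: |BD| = 10.2305
θ=38°: circle(B,7.00) ∩ circle(D,9.00): a=3.5513, h=6.0323
θ=38°:   candidates: C₊=(4.6959,6.4233) cross=61.713; C₋=(3.9699,-5.6194) cross=-61.713
θ=38°:   branch - wants cross < 0 → take C=(3.9699,-5.6194) (cross=-61.713)
θ=38°: ex = (C−B)/|BC| = (0.4546,-0.8907); ey = (0.8907,0.4546)
θ=38°: P = B + -2.27·ex + 0.75·ey = (0.4242,2.9785)
θ=122°: B = A + 1.00·(cos122°, sin122°) = (-0.5299, 0.8480)
θ=122°: |BD| = 11.5611
θ=122°: circle(B,7.00) ∩ circle(D,9.00): a=4.3966, h=5.4470
θ=122°:   candidates: C₊=(4.2544,5.9579) cross=62.973; C₋=(3.4553,-4.9068) cross=-62.973
θ=122°:   branch - wants cross < 0 → take C=(3.4553,-4.9068) (cross=-62.973)
θ=122°: ex = (C−B)/|BC| = (0.5693,-0.8221); ey = (0.8221,0.5693)
θ=122°: P = B + -2.27·ex + 0.75·ey = (-1.2057,3.1412)
θ=155°: B = A + 1.00·(cos155°, sin155°) = (-0.9063, 0.4226)
θ=155°: |BD| = 11.9138
θ=155°: circle(B,7.00) ∩ circle(D,9.00): a=4.6139, h=5.2642
θ=155°:   candidates: C₊=(3.8914,5.5198) cross=62.717; C₋=(3.5180,-5.0019) cross=-62.717
θ=155°:   branch - wants cross < 0 → take C=(3.5180,-5.0019) (cross=-62.717)
θ=155°: ex = (C−B)/|BC| = (0.6320,-0.7749); ey = (0.7749,0.6320)
θ=155°: P = B + -2.27·ex + 0.75·ey = (-1.7598,2.6558)

θ=37°: 0.43 2.96
θ=38°: 0.42 2.98
θ=122°: -1.21 3.14
θ=155°: -1.76 2.66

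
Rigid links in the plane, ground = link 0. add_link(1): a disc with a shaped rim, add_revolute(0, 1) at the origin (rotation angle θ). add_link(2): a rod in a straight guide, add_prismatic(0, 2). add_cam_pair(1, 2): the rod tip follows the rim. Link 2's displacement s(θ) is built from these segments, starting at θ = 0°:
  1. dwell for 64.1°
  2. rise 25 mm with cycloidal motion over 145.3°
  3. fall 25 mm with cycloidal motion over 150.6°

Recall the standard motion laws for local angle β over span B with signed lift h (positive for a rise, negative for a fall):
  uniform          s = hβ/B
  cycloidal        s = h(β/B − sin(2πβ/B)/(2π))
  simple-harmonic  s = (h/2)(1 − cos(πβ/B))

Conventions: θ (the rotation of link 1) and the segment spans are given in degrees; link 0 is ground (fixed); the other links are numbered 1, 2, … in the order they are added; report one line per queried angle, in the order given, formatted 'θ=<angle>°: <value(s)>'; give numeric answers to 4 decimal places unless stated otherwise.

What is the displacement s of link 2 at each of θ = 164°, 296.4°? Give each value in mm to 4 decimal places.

segment 1 (0° to 64.1°, dwell): s unchanged at 0.0000
θ = 164° falls in segment 2 (64.1° to 209.4°, cycloidal, h = 25): β = 164 − 64.1 = 99.9°, B = 145.3°; Δs = 25·(0.6875 − sin(2π·0.6875)/(2π)) = 20.8650; s = 0.0000 + 20.8650 = 20.8650
segment 2 (64.1° to 209.4°, cycloidal, h = 25) is passed completely: s = 0.0000 + (25) = 25.0000
θ = 296.4° falls in segment 3 (209.4° to 360°, cycloidal, h = -25): β = 296.4 − 209.4 = 87°, B = 150.6°; Δs = -25·(0.5777 − sin(2π·0.5777)/(2π)) = -16.3082; s = 25.0000 − 16.3082 = 8.6918

θ=164°: 20.8650
θ=296.4°: 8.6918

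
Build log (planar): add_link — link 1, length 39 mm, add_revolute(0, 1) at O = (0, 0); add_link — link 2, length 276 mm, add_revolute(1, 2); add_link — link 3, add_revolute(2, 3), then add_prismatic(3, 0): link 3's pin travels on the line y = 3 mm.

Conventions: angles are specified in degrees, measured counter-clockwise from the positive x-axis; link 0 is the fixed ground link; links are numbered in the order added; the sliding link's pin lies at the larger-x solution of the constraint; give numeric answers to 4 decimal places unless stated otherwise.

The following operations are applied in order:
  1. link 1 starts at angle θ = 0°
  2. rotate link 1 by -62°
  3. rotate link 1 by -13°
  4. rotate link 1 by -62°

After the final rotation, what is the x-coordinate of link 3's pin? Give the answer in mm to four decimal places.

geometry: r = 39 mm, L = 276 mm, e = 3 mm; θ starts at 0°
rotate link 1 by -62°: θ ← 0° -62° = -62°
rotate link 1 by -13°: θ ← -62° -13° = -75°
rotate link 1 by -62°: θ ← -75° -62° = -137°
crank pin P = (r cos θ, r sin θ) = (-28.522794, -26.597936)
h = r sin θ − e = -26.597936 − 3 = -29.597936
x = r cos θ + √(L² − h²) = -28.522794 + 274.408386 = 245.885591

245.8856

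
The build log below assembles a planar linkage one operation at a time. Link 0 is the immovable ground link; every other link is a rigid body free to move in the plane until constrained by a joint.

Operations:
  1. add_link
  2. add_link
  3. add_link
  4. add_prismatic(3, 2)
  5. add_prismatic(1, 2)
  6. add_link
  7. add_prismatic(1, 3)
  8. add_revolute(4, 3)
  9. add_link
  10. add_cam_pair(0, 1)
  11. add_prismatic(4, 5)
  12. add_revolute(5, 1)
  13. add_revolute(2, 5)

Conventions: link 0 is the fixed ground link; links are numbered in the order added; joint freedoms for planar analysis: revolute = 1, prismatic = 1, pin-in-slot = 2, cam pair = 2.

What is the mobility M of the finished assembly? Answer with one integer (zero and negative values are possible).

(L,J1,J2)=(1,0,0); link0 fixed
link1: (2,0,0)
link2: (3,0,0)
link3: (4,0,0)
P 3-2 [J1]: (4,1,0)
P 1-2 [J1]: (4,2,0)
link4: (5,2,0)
P 1-3 [J1]: (5,3,0)
R 4-3 [J1]: (5,4,0)
link5: (6,4,0)
C 0-1 [J2]: (6,4,1)
P 4-5 [J1]: (6,5,1)
R 5-1 [J1]: (6,6,1)
R 2-5 [J1]: (6,7,1)
Grübler: 3·5 − 2·7 − 1 = 0

M = 0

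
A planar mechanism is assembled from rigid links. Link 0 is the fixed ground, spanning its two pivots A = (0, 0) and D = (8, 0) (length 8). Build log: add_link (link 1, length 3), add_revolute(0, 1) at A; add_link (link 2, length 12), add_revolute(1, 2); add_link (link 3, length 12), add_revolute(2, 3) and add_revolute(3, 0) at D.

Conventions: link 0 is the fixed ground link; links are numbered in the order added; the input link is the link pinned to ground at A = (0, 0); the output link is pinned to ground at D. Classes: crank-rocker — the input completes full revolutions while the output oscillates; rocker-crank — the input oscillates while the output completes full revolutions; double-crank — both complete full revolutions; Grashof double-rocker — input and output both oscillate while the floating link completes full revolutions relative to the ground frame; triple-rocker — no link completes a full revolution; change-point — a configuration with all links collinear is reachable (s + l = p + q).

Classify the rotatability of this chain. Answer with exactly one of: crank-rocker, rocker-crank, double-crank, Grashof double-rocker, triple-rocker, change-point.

lengths: ground=8, input=3, coupler=12, output=12
sorted: s=3 (shortest), l=12 (longest), p+q=20
s + l = 15 vs p + q = 20
s + l < p + q (Grashof) with shortest = input link → crank-rocker

crank-rocker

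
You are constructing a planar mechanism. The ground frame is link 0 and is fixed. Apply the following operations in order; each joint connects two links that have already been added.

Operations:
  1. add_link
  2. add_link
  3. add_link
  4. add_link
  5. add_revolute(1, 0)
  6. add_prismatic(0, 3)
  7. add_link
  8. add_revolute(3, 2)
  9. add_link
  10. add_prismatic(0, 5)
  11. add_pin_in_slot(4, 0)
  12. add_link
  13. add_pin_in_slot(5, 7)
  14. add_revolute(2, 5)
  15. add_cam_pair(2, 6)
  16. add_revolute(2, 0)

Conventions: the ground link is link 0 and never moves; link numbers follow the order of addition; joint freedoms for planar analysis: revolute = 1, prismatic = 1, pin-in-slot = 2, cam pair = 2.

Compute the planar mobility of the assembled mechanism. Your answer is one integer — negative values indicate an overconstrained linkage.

L=1 J1=0 J2=0
add link → L=2 J1=0 J2=0
add link → L=3 J1=0 J2=0
add link → L=4 J1=0 J2=0
add link → L=5 J1=0 J2=0
R@1,0 dof=1 J1 → L=5 J1=1 J2=0
P@0,3 dof=1 J1 → L=5 J1=2 J2=0
add link → L=6 J1=2 J2=0
R@3,2 dof=1 J1 → L=6 J1=3 J2=0
add link → L=7 J1=3 J2=0
P@0,5 dof=1 J1 → L=7 J1=4 J2=0
PS@4,0 dof=2 J2 → L=7 J1=4 J2=1
add link → L=8 J1=4 J2=1
PS@5,7 dof=2 J2 → L=8 J1=4 J2=2
R@2,5 dof=1 J1 → L=8 J1=5 J2=2
C@2,6 dof=2 J2 → L=8 J1=5 J2=3
R@2,0 dof=1 J1 → L=8 J1=6 J2=3
M=3(L−1)−2J1−J2=3·7−2·6−3=6

M = 6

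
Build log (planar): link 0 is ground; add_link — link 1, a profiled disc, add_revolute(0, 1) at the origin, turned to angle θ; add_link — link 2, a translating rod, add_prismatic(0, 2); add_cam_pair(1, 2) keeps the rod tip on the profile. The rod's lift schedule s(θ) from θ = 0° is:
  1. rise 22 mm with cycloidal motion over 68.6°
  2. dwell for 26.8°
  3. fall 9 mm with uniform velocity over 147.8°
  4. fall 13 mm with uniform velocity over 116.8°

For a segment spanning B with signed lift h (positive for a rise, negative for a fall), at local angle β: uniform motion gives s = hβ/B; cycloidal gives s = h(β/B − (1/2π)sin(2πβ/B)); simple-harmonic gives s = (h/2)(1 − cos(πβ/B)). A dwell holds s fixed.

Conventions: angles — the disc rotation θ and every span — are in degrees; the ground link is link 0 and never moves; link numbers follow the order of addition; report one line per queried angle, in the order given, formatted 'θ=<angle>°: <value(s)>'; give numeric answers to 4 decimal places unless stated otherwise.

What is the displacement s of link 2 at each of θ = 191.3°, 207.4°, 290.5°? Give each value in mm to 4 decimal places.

seg 1 [0°–68.6°] cycloidal, h=22: full span → s += 22 → s = 22.0000
seg 2 [68.6°–95.4°] dwell: s stays 22.0000
seg 3 [95.4°–243.2°] uniform, h=-9: θ=191.3° here. β=95.9, B=147.8. -9·95.9/147.8 = -5.8396 → s = 16.1604
seg 3 [95.4°–243.2°] uniform, h=-9: θ=207.4° here. β=112, B=147.8. -9·112/147.8 = -6.8200 → s = 15.1800
seg 3 [95.4°–243.2°] uniform, h=-9: full span → s += -9 → s = 13.0000
seg 4 [243.2°–360°] uniform, h=-13: θ=290.5° here. β=47.3, B=116.8. -13·47.3/116.8 = -5.2646 → s = 7.7354

θ=191.3°: 16.1604
θ=207.4°: 15.1800
θ=290.5°: 7.7354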